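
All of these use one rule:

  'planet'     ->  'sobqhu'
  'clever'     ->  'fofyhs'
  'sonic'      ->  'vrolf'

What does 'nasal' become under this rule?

Shifts by position in planet: pos 0: p→s (+3), pos 1: l→o (+3), pos 2: a→b (+1), pos 3: n→q (+3), pos 4: e→h (+3), pos 5: t→u (+1) — repeating every 3. A repeating key of period 3 is used — shifts +3, +3, +1 over and over.
For nasal: n+3=q, a+3=d, s+1=t, a+3=d, l+3=o.

qdtdo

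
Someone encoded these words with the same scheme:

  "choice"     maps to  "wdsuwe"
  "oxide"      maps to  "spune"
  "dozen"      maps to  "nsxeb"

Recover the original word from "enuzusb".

edition

c(2)→w(22) and h(7)→d(3) fit y≡17x+14 (mod 26); the inverse of 17 mod 26 is 23. Each letter's alphabet position (a=0..z=25) is mapped through 17·x+14 mod 26 — an affine cipher.
Decoding enuzusb: e(4)→23·(4−14)≡4=e; n(13)→23·(13−14)≡3=d; u(20)→23·(20−14)≡8=i; z(25)→23·(25−14)≡19=t; u(20)→23·(20−14)≡8=i; s(18)→23·(18−14)≡14=o; b(1)→23·(1−14)≡13=n (all mod 26).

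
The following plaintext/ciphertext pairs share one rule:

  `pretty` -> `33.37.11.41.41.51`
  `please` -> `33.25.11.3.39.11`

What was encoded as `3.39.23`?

ask

p(#16)→33 and r(#18)→37: differences scale by 2, so n = 2·pos + 1. The formula is n = 2×(alphabet index, a=1) + 1.
Reversing it on 3.39.23: 3→(3−1)÷2=1=a, 39→(39−1)÷2=19=s, 23→(23−1)÷2=11=k.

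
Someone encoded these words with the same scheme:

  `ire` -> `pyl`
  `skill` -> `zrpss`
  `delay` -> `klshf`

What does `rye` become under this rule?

yfl

Every letter moves 7 places later in the alphabet, wrapping around z→a.
On rye: r+7=y, y+7=f, e+7=l.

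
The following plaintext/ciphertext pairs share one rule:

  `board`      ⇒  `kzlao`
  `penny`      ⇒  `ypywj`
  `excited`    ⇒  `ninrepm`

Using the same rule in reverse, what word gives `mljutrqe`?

daylight

Shifts by position in board: pos 0: b→k (+9), pos 1: o→z (+11), pos 2: a→l (+11), pos 3: r→a (+9), pos 4: d→o (+11) — repeating every 3. The shifts repeat in a cycle of length 3: positions 0,1,… shift by +9, +11, +11, then the pattern repeats.
Reversing it on mljutrqe: m−9=d, l−11=a, j−11=y, u−9=l, t−11=i, r−11=g, q−9=h, e−11=t.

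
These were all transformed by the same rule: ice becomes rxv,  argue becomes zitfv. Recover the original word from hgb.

sty

Letters are reflected about the middle of the alphabet (position → 25−position): Atbash.
Reversing it on hgb: h↔s, g↔t, b↔y.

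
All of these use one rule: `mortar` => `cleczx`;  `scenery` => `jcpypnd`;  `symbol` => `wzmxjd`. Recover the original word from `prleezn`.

cottage

Read the word backwards and shift each letter +11.
Decoding prleezn: shift back: p−11=e, r−11=g, l−11=a, e−11=t, e−11=t, z−11=o, n−11=c → egattoc; then reverse → cottage.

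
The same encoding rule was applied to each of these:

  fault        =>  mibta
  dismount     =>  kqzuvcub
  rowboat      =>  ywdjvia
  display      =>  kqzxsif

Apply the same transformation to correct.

jwyzlka

Shifts by position in fault: pos 0: f→m (+7), pos 1: a→i (+8), pos 2: u→b (+7), pos 3: l→t (+8) — repeating every 2. A repeating key of period 2 is used — shifts +7, +8 over and over.
For correct: c+7=j, o+8=w, r+7=y, r+8=z, e+7=l, c+8=k, t+7=a.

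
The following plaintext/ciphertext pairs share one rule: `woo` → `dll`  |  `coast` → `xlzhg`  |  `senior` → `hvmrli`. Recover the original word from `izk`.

Each pair mirrors across the alphabet (w↔d, o↔l, o↔l): positions sum to 25. Each letter is replaced by its mirror in the alphabet: a↔z, b↔y, c↔x, and so on (the Atbash cipher).
Undoing it on izk: i↔r, z↔a, k↔p.

rap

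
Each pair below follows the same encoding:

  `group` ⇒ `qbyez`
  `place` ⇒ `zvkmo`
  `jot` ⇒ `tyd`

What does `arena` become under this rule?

kboxk

Compare letters: g→q is +10, r→b is +10, o→y is +10 — a constant shift. This is a Caesar cipher with shift 10.
Applying it to arena: a+10=k, r+10=b, e+10=o, n+10=x, a+10=k.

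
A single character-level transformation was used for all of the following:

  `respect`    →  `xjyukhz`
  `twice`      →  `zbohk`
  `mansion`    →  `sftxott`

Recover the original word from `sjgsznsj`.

meantime

A repeating key of period 2 is used — shifts +6, +5 over and over.
Undoing it on sjgsznsj: s−6=m, j−5=e, g−6=a, s−5=n, z−6=t, n−5=i, s−6=m, j−5=e.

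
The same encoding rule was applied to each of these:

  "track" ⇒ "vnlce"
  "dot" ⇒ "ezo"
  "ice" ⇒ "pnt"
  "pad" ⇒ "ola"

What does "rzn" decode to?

cog

The output letters match the input read backwards, each shifted +11: track reversed is kcart. The word is reversed, then every letter is shifted forward by 11.
Undoing it on rzn: shift back: r−11=g, z−11=o, n−11=c → goc; then reverse → cog.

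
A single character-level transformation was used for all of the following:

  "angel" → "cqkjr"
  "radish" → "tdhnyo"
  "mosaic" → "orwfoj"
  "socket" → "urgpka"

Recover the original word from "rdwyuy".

pastor

In angel: a→c is +2, n→q is +3, g→k is +4, e→j is +5 — the shift increases by 1 each position. Letter i (0-indexed) is shifted by i+2, so successive shifts are 2, 3, 4, ….
Decoding rdwyuy: r−2=p, d−3=a, w−4=s, y−5=t, u−6=o, y−7=r.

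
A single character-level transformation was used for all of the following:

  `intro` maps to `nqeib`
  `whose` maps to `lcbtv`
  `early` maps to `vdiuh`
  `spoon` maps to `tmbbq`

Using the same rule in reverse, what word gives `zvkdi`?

cedar

i(8)→n(13) and n(13)→q(16) fit y≡11x+3 (mod 26); the inverse of 11 mod 26 is 19. Treating letters as 0–25, the rule is x ↦ 11x + 3 (mod 26).
Reversing it on zvkdi: z(25)→19·(25−3)≡2=c; v(21)→19·(21−3)≡4=e; k(10)→19·(10−3)≡3=d; d(3)→19·(3−3)≡0=a; i(8)→19·(8−3)≡17=r (all mod 26).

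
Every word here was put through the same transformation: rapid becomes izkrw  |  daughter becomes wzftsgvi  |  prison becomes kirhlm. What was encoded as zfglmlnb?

This is the alphabet-reversal cipher (Atbash): a becomes z, b becomes y, etc.
Reversing it on zfglmlnb: z↔a, f↔u, g↔t, l↔o, m↔n, l↔o, n↔m, b↔y.

autonomy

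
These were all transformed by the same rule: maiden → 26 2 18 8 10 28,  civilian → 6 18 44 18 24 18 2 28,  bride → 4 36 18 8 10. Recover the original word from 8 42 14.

m(#13)→26 and a(#1)→2: differences scale by 2, so n = 2·pos + 0. With a=1..z=26, the number is 2·pos.
Decoding 8 42 14: 8→(8−0)÷2=4=d, 42→(42−0)÷2=21=u, 14→(14−0)÷2=7=g.

dug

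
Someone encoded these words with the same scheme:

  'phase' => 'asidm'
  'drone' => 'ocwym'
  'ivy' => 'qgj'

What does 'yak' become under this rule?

The shift depends on letter class: consonant p→a is +11, but vowel a→i is +8. Vowels shift forward by 8 and consonants shift forward by 11.
On yak: y(cons)+11=j, a(vowel)+8=i, k(cons)+11=v.

jiv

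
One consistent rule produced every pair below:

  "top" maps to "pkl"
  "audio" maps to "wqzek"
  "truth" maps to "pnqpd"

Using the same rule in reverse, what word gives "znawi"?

dream

Compare letters: t→p is +22, o→k is +22, p→l is +22 — a constant shift. Each letter is shifted forward by 22 in the alphabet (a Caesar shift of +22).
Undoing it on znawi: z−22=d, n−22=r, a−22=e, w−22=a, i−22=m.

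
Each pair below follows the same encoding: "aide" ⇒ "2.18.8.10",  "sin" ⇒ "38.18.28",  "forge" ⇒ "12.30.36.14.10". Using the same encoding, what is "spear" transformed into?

a(#1)→2 and i(#9)→18: differences scale by 2, so n = 2·pos + 0. Each letter becomes 2×(its alphabet position, a=1..z=26).
On spear: s=19→38, p=16→32, e=5→10, a=1→2, r=18→36.

38.32.10.2.36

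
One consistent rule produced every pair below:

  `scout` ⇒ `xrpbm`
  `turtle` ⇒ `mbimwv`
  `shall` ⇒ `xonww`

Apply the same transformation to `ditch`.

gdmro

s(18)→x(23) and c(2)→r(17) fit y≡15x+13 (mod 26); the inverse of 15 mod 26 is 7. Each letter's alphabet position (a=0..z=25) is mapped through 15·x+13 mod 26 — an affine cipher.
Applying it to ditch: d(3)→15·3+13≡6=g; i(8)→15·8+13≡3=d; t(19)→15·19+13≡12=m; c(2)→15·2+13≡17=r; h(7)→15·7+13≡14=o (all mod 26).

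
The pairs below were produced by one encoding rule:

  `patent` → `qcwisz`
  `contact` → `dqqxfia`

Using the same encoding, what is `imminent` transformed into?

jopmskub

Letter i (0-indexed) is shifted by i+1, so successive shifts are 1, 2, 3, ….
Applying it to imminent: i+1=j, m+2=o, m+3=p, i+4=m, n+5=s, e+6=k, n+7=u, t+8=b.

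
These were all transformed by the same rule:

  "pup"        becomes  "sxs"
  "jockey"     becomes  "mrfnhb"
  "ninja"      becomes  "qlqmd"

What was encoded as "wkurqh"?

throne

Every letter moves 3 places later in the alphabet, wrapping around z→a.
Undoing it on wkurqh: w−3=t, k−3=h, u−3=r, r−3=o, q−3=n, h−3=e.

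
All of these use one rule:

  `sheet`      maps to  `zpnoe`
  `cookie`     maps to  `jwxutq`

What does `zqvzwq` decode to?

simple

Each letter shifts forward by (position + 7), i.e. 7, 8, 9, … — the shift grows by one for each successive letter.
Decoding zqvzwq: z−7=s, q−8=i, v−9=m, z−10=p, w−11=l, q−12=e.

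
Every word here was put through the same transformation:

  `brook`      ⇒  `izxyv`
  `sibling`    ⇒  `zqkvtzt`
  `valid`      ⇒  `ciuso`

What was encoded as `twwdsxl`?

In brook: b→i is +7, r→z is +8, o→x is +9, o→y is +10 — the shift increases by 1 each position. Letter i (0-indexed) is shifted by i+7, so successive shifts are 7, 8, 9, ….
Decoding twwdsxl: t−7=m, w−8=o, w−9=n, d−10=t, s−11=h, x−12=l, l−13=y.

monthly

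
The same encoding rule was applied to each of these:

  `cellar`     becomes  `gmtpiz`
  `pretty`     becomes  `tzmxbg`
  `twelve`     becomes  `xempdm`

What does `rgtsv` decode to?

nylon

Shifts by position in cellar: pos 0: c→g (+4), pos 1: e→m (+8), pos 2: l→t (+8), pos 3: l→p (+4), pos 4: a→i (+8), pos 5: r→z (+8) — repeating every 3. The shifts repeat in a cycle of length 3: positions 0,1,… shift by +4, +8, +8, then the pattern repeats.
Undoing it on rgtsv: r−4=n, g−8=y, t−8=l, s−4=o, v−8=n.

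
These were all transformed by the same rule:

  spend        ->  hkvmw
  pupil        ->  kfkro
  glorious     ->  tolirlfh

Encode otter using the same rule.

Each pair mirrors across the alphabet (s↔h, p↔k, e↔v): positions sum to 25. Each letter is replaced by its mirror in the alphabet: a↔z, b↔y, c↔x, and so on (the Atbash cipher).
Applying it to otter: o↔l, t↔g, t↔g, e↔v, r↔i.

lggvi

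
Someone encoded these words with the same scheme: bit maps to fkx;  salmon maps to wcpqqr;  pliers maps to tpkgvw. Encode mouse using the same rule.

The rule splits by letter class: vowels +2, consonants +4.
For mouse: m(cons)+4=q, o(vowel)+2=q, u(vowel)+2=w, s(cons)+4=w, e(vowel)+2=g.

qqwwg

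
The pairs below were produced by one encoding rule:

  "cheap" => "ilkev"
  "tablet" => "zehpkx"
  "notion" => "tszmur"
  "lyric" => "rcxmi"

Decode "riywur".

lesson

Shifts by position in cheap: pos 0: c→i (+6), pos 1: h→l (+4), pos 2: e→k (+6), pos 3: a→e (+4) — repeating every 2. A repeating key of period 2 is used — shifts +6, +4 over and over.
Reversing it on riywur: r−6=l, i−4=e, y−6=s, w−4=s, u−6=o, r−4=n.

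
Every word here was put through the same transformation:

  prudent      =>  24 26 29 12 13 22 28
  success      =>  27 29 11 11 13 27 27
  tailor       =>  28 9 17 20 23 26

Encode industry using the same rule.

p is letter #16 and maps to 24: an offset of 8. Letters become their 1-based position plus 8 (so a→9, b→10, …).
Applying it to industry: i=9→17, n=14→22, d=4→12, u=21→29, s=19→27, t=20→28, r=18→26, y=25→33.

17 22 12 29 27 28 26 33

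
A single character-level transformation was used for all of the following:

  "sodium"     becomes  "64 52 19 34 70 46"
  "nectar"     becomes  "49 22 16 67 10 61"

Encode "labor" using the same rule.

43 10 13 52 61

s(#19)→64 and o(#15)→52: differences scale by 3, so n = 3·pos + 7. Each letter becomes 3×(its alphabet position, a=1..z=26) + 7.
Applying it to labor: l=12→43, a=1→10, b=2→13, o=15→52, r=18→61.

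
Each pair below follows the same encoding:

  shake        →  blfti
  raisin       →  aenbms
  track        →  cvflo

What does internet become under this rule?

rrynvsnx

It's a Vigenère-style cipher with numeric key [9,4,5]: position i shifts by key[i mod 3].
Applying it to internet: i+9=r, n+4=r, t+5=y, e+9=n, r+4=v, n+5=s, e+9=n, t+4=x.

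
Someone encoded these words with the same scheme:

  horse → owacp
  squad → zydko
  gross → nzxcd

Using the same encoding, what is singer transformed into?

zqwqpd

In horse: h→o is +7, o→w is +8, r→a is +9, s→c is +10 — the shift increases by 1 each position. The shift increases by 1 at each position, starting from +7: 7, 8, 9, ….
Applying it to singer: s+7=z, i+8=q, n+9=w, g+10=q, e+11=p, r+12=d.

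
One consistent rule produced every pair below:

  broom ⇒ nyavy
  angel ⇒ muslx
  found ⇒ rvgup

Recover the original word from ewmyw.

spark

It's a Vigenère-style cipher with numeric key [12,7]: position i shifts by key[i mod 2].
Undoing it on ewmyw: e−12=s, w−7=p, m−12=a, y−7=r, w−12=k.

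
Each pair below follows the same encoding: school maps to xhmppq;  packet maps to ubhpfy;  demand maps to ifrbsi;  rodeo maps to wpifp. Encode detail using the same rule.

ifybjq

The shift depends on letter class: consonant s→x is +5, but vowel o→p is +1. The rule splits by letter class: vowels +1, consonants +5.
Applying it to detail: d(cons)+5=i, e(vowel)+1=f, t(cons)+5=y, a(vowel)+1=b, i(vowel)+1=j, l(cons)+5=q.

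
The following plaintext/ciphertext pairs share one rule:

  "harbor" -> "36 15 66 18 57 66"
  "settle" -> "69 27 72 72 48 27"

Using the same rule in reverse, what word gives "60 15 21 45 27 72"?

packet

Each letter becomes 3×(its alphabet position, a=1..z=26) + 12.
Decoding 60 15 21 45 27 72: 60→(60−12)÷3=16=p, 15→(15−12)÷3=1=a, 21→(21−12)÷3=3=c, 45→(45−12)÷3=11=k, 27→(27−12)÷3=5=e, 72→(72−12)÷3=20=t.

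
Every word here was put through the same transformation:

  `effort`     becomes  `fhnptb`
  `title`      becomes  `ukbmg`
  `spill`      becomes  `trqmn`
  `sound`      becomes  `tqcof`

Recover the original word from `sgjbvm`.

Shifts by position in effort: pos 0: e→f (+1), pos 1: f→h (+2), pos 2: f→n (+8), pos 3: o→p (+1), pos 4: r→t (+2), pos 5: t→b (+8) — repeating every 3. It's a Vigenère-style cipher with numeric key [1,2,8]: position i shifts by key[i mod 3].
Decoding sgjbvm: s−1=r, g−2=e, j−8=b, b−1=a, v−2=t, m−8=e.

rebate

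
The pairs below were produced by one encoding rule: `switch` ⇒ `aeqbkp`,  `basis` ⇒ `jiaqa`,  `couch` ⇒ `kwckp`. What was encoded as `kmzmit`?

cereal

Compare letters: s→a is +8, w→e is +8, i→q is +8 — a constant shift. Each letter is shifted forward by 8 in the alphabet (a Caesar shift of +8).
Undoing it on kmzmit: k−8=c, m−8=e, z−8=r, m−8=e, i−8=a, t−8=l.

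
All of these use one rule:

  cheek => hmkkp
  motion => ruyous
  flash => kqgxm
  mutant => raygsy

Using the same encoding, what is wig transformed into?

bol

The shift depends on letter class: consonant c→h is +5, but vowel e→k is +6. Two shifts are in play — +6 for a/e/i/o/u, +5 for every other letter.
For wig: w(cons)+5=b, i(vowel)+6=o, g(cons)+5=l.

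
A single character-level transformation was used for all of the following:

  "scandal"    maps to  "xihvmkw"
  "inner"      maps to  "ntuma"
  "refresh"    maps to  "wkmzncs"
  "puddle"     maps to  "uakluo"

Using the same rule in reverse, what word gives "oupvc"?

In scandal: s→x is +5, c→i is +6, a→h is +7, n→v is +8 — the shift increases by 1 each position. Letter i (0-indexed) is shifted by i+5, so successive shifts are 5, 6, 7, ….
Decoding oupvc: o−5=j, u−6=o, p−7=i, v−8=n, c−9=t.

joint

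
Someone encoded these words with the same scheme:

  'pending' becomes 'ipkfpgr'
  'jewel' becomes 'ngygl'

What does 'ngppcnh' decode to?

flannel

The output letters match the input read backwards, each shifted +2: pending reversed is gnidnep. Read the word backwards and shift each letter +2.
Reversing it on ngppcnh: shift back: n−2=l, g−2=e, p−2=n, p−2=n, c−2=a, n−2=l, h−2=f → lennalf; then reverse → flannel.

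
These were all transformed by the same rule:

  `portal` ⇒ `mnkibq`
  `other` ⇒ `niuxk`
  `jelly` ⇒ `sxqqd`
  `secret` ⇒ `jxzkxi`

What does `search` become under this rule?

jxbkzu

p(15)→m(12) and o(14)→n(13) fit y≡25x+1 (mod 26); the inverse of 25 mod 26 is 25. Each letter's alphabet position (a=0..z=25) is mapped through 25·x+1 mod 26 — an affine cipher.
For search: s(18)→25·18+1≡9=j; e(4)→25·4+1≡23=x; a(0)→25·0+1≡1=b; r(17)→25·17+1≡10=k; c(2)→25·2+1≡25=z; h(7)→25·7+1≡20=u (all mod 26).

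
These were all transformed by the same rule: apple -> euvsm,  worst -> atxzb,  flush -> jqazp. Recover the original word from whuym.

In apple: a→e is +4, p→u is +5, p→v is +6, l→s is +7 — the shift increases by 1 each position. Each letter shifts forward by (position + 4), i.e. 4, 5, 6, … — the shift grows by one for each successive letter.
Reversing it on whuym: w−4=s, h−5=c, u−6=o, y−7=r, m−8=e.

score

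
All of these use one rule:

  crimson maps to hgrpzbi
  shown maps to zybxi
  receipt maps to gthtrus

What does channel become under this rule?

hyviitw

c(2)→h(7) and r(17)→g(6) fit y≡19x+21 (mod 26); the inverse of 19 mod 26 is 11. Treating letters as 0–25, the rule is x ↦ 19x + 21 (mod 26).
For channel: c(2)→19·2+21≡7=h; h(7)→19·7+21≡24=y; a(0)→19·0+21≡21=v; n(13)→19·13+21≡8=i; n(13)→19·13+21≡8=i; e(4)→19·4+21≡19=t; l(11)→19·11+21≡22=w (all mod 26).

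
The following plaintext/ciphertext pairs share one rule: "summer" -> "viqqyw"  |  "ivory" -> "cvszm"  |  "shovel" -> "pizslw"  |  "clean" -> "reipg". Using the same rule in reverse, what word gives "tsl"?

hop

The output letters match the input read backwards, each shifted +4: summer reversed is remmus. The word is reversed, then every letter is shifted forward by 4.
Undoing it on tsl: shift back: t−4=p, s−4=o, l−4=h → poh; then reverse → hop.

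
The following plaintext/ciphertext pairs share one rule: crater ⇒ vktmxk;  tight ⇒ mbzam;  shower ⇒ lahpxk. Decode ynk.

fur

Compare letters: c→v is +19, r→k is +19, a→t is +19 — a constant shift. Every letter moves 19 places later in the alphabet, wrapping around z→a.
Reversing it on ynk: y−19=f, n−19=u, k−19=r.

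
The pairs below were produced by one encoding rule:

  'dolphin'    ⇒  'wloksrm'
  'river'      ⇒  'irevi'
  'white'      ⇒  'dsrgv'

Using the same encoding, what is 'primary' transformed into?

Each pair mirrors across the alphabet (d↔w, o↔l, l↔o): positions sum to 25. Letters are reflected about the middle of the alphabet (position → 25−position): Atbash.
On primary: p↔k, r↔i, i↔r, m↔n, a↔z, r↔i, y↔b.

kirnzib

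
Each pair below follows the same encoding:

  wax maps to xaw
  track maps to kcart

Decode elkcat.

tackle

The output letters match the input read backwards: wax reversed is xaw. It's just the letters in reverse order.
Decoding elkcat: then reverse → tackle.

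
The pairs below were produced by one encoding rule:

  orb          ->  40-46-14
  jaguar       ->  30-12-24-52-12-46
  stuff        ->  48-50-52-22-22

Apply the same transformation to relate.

46-20-34-12-50-20

o(#15)→40 and r(#18)→46: differences scale by 2, so n = 2·pos + 10. Each letter becomes 2×(its alphabet position, a=1..z=26) + 10.
Applying it to relate: r=18→46, e=5→20, l=12→34, a=1→12, t=20→50, e=5→20.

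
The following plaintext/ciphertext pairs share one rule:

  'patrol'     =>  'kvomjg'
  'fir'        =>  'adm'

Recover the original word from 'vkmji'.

apron

This is a Caesar cipher with shift 21.
Reversing it on vkmji: v−21=a, k−21=p, m−21=r, j−21=o, i−21=n.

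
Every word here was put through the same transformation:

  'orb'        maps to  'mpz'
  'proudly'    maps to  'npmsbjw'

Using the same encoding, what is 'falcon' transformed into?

dyjaml

This is a Caesar cipher with shift 24.
Applying it to falcon: f+24=d, a+24=y, l+24=j, c+24=a, o+24=m, n+24=l.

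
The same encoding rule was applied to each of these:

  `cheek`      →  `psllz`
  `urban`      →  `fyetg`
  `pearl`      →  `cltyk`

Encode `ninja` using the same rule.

c(2)→p(15) and h(7)→s(18) fit y≡11x+19 (mod 26); the inverse of 11 mod 26 is 19. Each letter's alphabet position (a=0..z=25) is mapped through 11·x+19 mod 26 — an affine cipher.
For ninja: n(13)→11·13+19≡6=g; i(8)→11·8+19≡3=d; n(13)→11·13+19≡6=g; j(9)→11·9+19≡14=o; a(0)→11·0+19≡19=t (all mod 26).

gdgot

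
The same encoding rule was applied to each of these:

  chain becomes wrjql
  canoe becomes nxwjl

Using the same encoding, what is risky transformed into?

htbra

The output letters match the input read backwards, each shifted +9: chain reversed is niahc. Read the word backwards and shift each letter +9.
Applying it to risky: reverse → yksir; then shift: y+9=h, k+9=t, s+9=b, i+9=r, r+9=a.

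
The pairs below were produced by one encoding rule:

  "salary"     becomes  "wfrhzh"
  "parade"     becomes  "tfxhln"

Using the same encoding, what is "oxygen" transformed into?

In salary: s→w is +4, a→f is +5, l→r is +6, a→h is +7 — the shift increases by 1 each position. Letter i (0-indexed) is shifted by i+4, so successive shifts are 4, 5, 6, ….
Applying it to oxygen: o+4=s, x+5=c, y+6=e, g+7=n, e+8=m, n+9=w.

scenmw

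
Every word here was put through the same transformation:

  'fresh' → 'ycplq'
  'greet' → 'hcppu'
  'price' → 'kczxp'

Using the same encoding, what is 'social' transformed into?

lbxzfa

f(5)→y(24) and r(17)→c(2) fit y≡9x+5 (mod 26); the inverse of 9 mod 26 is 3. This is an affine cipher: with a=0,…,z=25, each position x becomes (9x+5) mod 26.
For social: s(18)→9·18+5≡11=l; o(14)→9·14+5≡1=b; c(2)→9·2+5≡23=x; i(8)→9·8+5≡25=z; a(0)→9·0+5≡5=f; l(11)→9·11+5≡0=a (all mod 26).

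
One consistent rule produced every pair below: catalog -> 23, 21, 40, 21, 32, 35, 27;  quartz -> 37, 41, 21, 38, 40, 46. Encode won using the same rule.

c is letter #3 and maps to 23: an offset of 20. The number is (letter's place in the alphabet, a=1) + 20.
For won: w=23→43, o=15→35, n=14→34.

43, 35, 34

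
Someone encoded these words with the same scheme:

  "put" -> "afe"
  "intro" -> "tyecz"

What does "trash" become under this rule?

Compare letters: p→a is +11, u→f is +11, t→e is +11 — a constant shift. Every letter moves 11 places later in the alphabet, wrapping around z→a.
Applying it to trash: t+11=e, r+11=c, a+11=l, s+11=d, h+11=s.

eclds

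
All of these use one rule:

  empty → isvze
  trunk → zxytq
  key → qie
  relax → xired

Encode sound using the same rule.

The shift depends on letter class: consonant m→s is +6, but vowel e→i is +4. The rule splits by letter class: vowels +4, consonants +6.
Applying it to sound: s(cons)+6=y, o(vowel)+4=s, u(vowel)+4=y, n(cons)+6=t, d(cons)+6=j.

ysytj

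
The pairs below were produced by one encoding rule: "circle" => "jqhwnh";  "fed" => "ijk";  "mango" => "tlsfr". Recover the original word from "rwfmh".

charm

The output letters match the input read backwards, each shifted +5: circle reversed is elcric. Two steps: reverse the string, then apply a Caesar shift of +5.
Undoing it on rwfmh: shift back: r−5=m, w−5=r, f−5=a, m−5=h, h−5=c → mrahc; then reverse → charm.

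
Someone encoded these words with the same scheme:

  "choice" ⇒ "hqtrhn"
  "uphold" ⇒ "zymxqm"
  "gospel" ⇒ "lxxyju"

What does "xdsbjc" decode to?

The shifts repeat in a cycle of length 2: positions 0,1,… shift by +5, +9, then the pattern repeats.
Reversing it on xdsbjc: x−5=s, d−9=u, s−5=n, b−9=s, j−5=e, c−9=t.

sunset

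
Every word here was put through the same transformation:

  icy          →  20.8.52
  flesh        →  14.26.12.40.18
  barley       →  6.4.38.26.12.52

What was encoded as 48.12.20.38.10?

Each letter becomes 2×(its alphabet position, a=1..z=26) + 2.
Decoding 48.12.20.38.10: 48→(48−2)÷2=23=w, 12→(12−2)÷2=5=e, 20→(20−2)÷2=9=i, 38→(38−2)÷2=18=r, 10→(10−2)÷2=4=d.

weird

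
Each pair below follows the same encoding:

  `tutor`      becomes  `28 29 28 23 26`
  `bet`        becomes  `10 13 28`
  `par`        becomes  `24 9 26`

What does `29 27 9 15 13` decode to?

usage

t is letter #20 and maps to 28: an offset of 8. The number is (letter's place in the alphabet, a=1) + 8.
Reversing it on 29 27 9 15 13: 29→(29−8)÷1=21=u, 27→(27−8)÷1=19=s, 9→(9−8)÷1=1=a, 15→(15−8)÷1=7=g, 13→(13−8)÷1=5=e.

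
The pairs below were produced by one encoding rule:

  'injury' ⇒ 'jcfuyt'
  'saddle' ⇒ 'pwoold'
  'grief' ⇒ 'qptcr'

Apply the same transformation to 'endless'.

ddpwoyp

The output letters match the input read backwards, each shifted +11: injury reversed is yrujni. Two steps: reverse the string, then apply a Caesar shift of +11.
On endless: reverse → sseldne; then shift: s+11=d, s+11=d, e+11=p, l+11=w, d+11=o, n+11=y, e+11=p.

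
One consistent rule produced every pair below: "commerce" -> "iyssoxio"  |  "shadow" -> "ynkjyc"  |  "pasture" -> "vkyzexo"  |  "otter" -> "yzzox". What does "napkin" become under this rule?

Vowels shift forward by 10 and consonants shift forward by 6.
Applying it to napkin: n(cons)+6=t, a(vowel)+10=k, p(cons)+6=v, k(cons)+6=q, i(vowel)+10=s, n(cons)+6=t.

tkvqst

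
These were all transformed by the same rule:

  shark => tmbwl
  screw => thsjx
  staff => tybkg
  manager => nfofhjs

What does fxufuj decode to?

estate

Shifts by position in shark: pos 0: s→t (+1), pos 1: h→m (+5), pos 2: a→b (+1), pos 3: r→w (+5) — repeating every 2. The shifts repeat in a cycle of length 2: positions 0,1,… shift by +1, +5, then the pattern repeats.
Reversing it on fxufuj: f−1=e, x−5=s, u−1=t, f−5=a, u−1=t, j−5=e.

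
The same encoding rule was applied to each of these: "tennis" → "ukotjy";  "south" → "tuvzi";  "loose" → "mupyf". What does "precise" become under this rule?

Shifts by position in tennis: pos 0: t→u (+1), pos 1: e→k (+6), pos 2: n→o (+1), pos 3: n→t (+6) — repeating every 2. The shifts repeat in a cycle of length 2: positions 0,1,… shift by +1, +6, then the pattern repeats.
On precise: p+1=q, r+6=x, e+1=f, c+6=i, i+1=j, s+6=y, e+1=f.

qxfijyf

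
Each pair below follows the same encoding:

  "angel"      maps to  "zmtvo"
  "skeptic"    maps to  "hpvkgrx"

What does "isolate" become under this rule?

Each pair mirrors across the alphabet (a↔z, n↔m, g↔t): positions sum to 25. This is the alphabet-reversal cipher (Atbash): a becomes z, b becomes y, etc.
Applying it to isolate: i↔r, s↔h, o↔l, l↔o, a↔z, t↔g, e↔v.

rhlozgv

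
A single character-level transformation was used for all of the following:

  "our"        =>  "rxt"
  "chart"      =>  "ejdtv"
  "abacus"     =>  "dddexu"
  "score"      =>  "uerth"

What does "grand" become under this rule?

The shift depends on letter class: consonant r→t is +2, but vowel o→r is +3. Two shifts are in play — +3 for a/e/i/o/u, +2 for every other letter.
For grand: g(cons)+2=i, r(cons)+2=t, a(vowel)+3=d, n(cons)+2=p, d(cons)+2=f.

itdpf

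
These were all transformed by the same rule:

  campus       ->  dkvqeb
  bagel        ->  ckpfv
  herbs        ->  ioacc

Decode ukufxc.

A repeating key of period 3 is used — shifts +1, +10, +9 over and over.
Decoding ukufxc: u−1=t, k−10=a, u−9=l, f−1=e, x−10=n, c−9=t.

talent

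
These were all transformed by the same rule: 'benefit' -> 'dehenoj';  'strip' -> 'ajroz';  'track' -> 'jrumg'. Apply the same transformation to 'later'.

pujer

b(1)→d(3) and e(4)→e(4) fit y≡9x+20 (mod 26); the inverse of 9 mod 26 is 3. Treating letters as 0–25, the rule is x ↦ 9x + 20 (mod 26).
Applying it to later: l(11)→9·11+20≡15=p; a(0)→9·0+20≡20=u; t(19)→9·19+20≡9=j; e(4)→9·4+20≡4=e; r(17)→9·17+20≡17=r (all mod 26).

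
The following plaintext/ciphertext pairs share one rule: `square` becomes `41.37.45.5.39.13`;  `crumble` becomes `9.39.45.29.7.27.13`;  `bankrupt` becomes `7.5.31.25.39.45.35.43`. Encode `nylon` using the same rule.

31.53.27.33.31

The formula is n = 2×(alphabet index, a=1) + 3.
For nylon: n=14→31, y=25→53, l=12→27, o=15→33, n=14→31.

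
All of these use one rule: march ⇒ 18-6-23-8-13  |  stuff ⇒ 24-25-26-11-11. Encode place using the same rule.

21-17-6-8-10

m is letter #13 and maps to 18: an offset of 5. Letters become their 1-based position plus 5 (so a→6, b→7, …).
On place: p=16→21, l=12→17, a=1→6, c=3→8, e=5→10.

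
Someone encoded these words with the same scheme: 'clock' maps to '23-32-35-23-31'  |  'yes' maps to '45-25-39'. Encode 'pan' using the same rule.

Letters become their 1-based position plus 20 (so a→21, b→22, …).
Applying it to pan: p=16→36, a=1→21, n=14→34.

36-21-34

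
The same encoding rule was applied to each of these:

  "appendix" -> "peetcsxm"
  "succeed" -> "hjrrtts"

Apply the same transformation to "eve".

Compare letters: a→p is +15, p→e is +15, p→e is +15 — a constant shift. This is a Caesar cipher with shift 15.
Applying it to eve: e+15=t, v+15=k, e+15=t.

tkt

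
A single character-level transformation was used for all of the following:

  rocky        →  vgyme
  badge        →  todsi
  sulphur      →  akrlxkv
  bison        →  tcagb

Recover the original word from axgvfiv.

shorter

r(17)→v(21) and o(14)→g(6) fit y≡5x+14 (mod 26); the inverse of 5 mod 26 is 21. Treating letters as 0–25, the rule is x ↦ 5x + 14 (mod 26).
Decoding axgvfiv: a(0)→21·(0−14)≡18=s; x(23)→21·(23−14)≡7=h; g(6)→21·(6−14)≡14=o; v(21)→21·(21−14)≡17=r; f(5)→21·(5−14)≡19=t; i(8)→21·(8−14)≡4=e; v(21)→21·(21−14)≡17=r (all mod 26).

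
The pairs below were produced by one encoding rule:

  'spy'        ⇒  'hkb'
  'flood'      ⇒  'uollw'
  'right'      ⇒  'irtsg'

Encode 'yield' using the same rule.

Letters are reflected about the middle of the alphabet (position → 25−position): Atbash.
On yield: y↔b, i↔r, e↔v, l↔o, d↔w.

brvow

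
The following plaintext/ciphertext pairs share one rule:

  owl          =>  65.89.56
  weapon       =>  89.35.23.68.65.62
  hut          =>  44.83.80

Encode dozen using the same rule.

o(#15)→65 and w(#23)→89: differences scale by 3, so n = 3·pos + 20. With a=1..z=26, the number is 3·pos + 20.
For dozen: d=4→32, o=15→65, z=26→98, e=5→35, n=14→62.

32.65.98.35.62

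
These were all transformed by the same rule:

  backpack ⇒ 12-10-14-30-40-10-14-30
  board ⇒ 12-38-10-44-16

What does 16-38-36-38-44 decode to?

The formula is n = 2×(alphabet index, a=1) + 8.
Undoing it on 16-38-36-38-44: 16→(16−8)÷2=4=d, 38→(38−8)÷2=15=o, 36→(36−8)÷2=14=n, 38→(38−8)÷2=15=o, 44→(44−8)÷2=18=r.

donor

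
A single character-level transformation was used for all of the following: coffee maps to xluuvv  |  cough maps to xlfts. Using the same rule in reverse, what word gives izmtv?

Each pair mirrors across the alphabet (c↔x, o↔l, f↔u): positions sum to 25. This is the alphabet-reversal cipher (Atbash): a becomes z, b becomes y, etc.
Decoding izmtv: i↔r, z↔a, m↔n, t↔g, v↔e.

range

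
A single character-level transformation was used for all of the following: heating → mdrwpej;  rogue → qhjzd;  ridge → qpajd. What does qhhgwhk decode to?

h(7)→m(12) and e(4)→d(3) fit y≡3x+17 (mod 26); the inverse of 3 mod 26 is 9. Treating letters as 0–25, the rule is x ↦ 3x + 17 (mod 26).
Reversing it on qhhgwhk: q(16)→9·(16−17)≡17=r; h(7)→9·(7−17)≡14=o; h(7)→9·(7−17)≡14=o; g(6)→9·(6−17)≡5=f; w(22)→9·(22−17)≡19=t; h(7)→9·(7−17)≡14=o; k(10)→9·(10−17)≡15=p (all mod 26).

rooftop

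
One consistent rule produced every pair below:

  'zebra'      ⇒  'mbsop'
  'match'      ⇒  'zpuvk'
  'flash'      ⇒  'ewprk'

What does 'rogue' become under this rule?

ofhxb

Treating letters as 0–25, the rule is x ↦ 3x + 15 (mod 26).
For rogue: r(17)→3·17+15≡14=o; o(14)→3·14+15≡5=f; g(6)→3·6+15≡7=h; u(20)→3·20+15≡23=x; e(4)→3·4+15≡1=b (all mod 26).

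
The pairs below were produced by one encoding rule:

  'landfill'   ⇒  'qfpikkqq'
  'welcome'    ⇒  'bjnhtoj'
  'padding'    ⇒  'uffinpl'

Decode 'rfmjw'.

Shifts by position in landfill: pos 0: l→q (+5), pos 1: a→f (+5), pos 2: n→p (+2), pos 3: d→i (+5), pos 4: f→k (+5), pos 5: i→k (+2) — repeating every 3. It's a Vigenère-style cipher with numeric key [5,5,2]: position i shifts by key[i mod 3].
Decoding rfmjw: r−5=m, f−5=a, m−2=k, j−5=e, w−5=r.

maker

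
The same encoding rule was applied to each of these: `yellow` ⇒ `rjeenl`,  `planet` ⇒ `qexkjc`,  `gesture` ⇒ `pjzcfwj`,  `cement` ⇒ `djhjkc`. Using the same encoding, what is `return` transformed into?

wjcfwk

y(24)→r(17) and e(4)→j(9) fit y≡3x+23 (mod 26); the inverse of 3 mod 26 is 9. This is an affine cipher: with a=0,…,z=25, each position x becomes (3x+23) mod 26.
For return: r(17)→3·17+23≡22=w; e(4)→3·4+23≡9=j; t(19)→3·19+23≡2=c; u(20)→3·20+23≡5=f; r(17)→3·17+23≡22=w; n(13)→3·13+23≡10=k (all mod 26).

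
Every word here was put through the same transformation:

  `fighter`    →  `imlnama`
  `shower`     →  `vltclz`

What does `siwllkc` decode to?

perfect

In fighter: f→i is +3, i→m is +4, g→l is +5, h→n is +6 — the shift increases by 1 each position. The shift increases by 1 at each position, starting from +3: 3, 4, 5, ….
Undoing it on siwllkc: s−3=p, i−4=e, w−5=r, l−6=f, l−7=e, k−8=c, c−9=t.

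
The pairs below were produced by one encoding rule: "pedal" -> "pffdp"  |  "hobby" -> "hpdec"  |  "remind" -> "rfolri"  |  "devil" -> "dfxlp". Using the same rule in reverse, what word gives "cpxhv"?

In pedal: p→p is +0, e→f is +1, d→f is +2, a→d is +3 — the shift increases by 1 each position. Letter i (0-indexed) is shifted by i+0, so successive shifts are 0, 1, 2, ….
Decoding cpxhv: c−0=c, p−1=o, x−2=v, h−3=e, v−4=r.

cover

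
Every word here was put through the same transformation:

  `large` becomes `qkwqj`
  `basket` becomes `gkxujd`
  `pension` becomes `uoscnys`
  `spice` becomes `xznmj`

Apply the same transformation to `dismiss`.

Shifts by position in large: pos 0: l→q (+5), pos 1: a→k (+10), pos 2: r→w (+5), pos 3: g→q (+10) — repeating every 2. It's a Vigenère-style cipher with numeric key [5,10]: position i shifts by key[i mod 2].
On dismiss: d+5=i, i+10=s, s+5=x, m+10=w, i+5=n, s+10=c, s+5=x.

isxwncx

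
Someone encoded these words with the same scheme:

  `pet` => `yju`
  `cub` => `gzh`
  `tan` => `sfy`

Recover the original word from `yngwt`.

The output letters match the input read backwards, each shifted +5: pet reversed is tep. Two steps: reverse the string, then apply a Caesar shift of +5.
Undoing it on yngwt: shift back: y−5=t, n−5=i, g−5=b, w−5=r, t−5=o → tibro; then reverse → orbit.

orbit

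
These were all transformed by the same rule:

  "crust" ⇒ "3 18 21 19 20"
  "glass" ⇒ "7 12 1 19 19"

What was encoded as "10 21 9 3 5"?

juice

Each letter is replaced by its alphabet position (a=1, b=2, …, z=26).
Decoding 10 21 9 3 5: 10=j, 21=u, 9=i, 3=c, 5=e.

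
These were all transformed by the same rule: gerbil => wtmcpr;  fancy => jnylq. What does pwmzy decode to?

noble

The output letters match the input read backwards, each shifted +11: gerbil reversed is libreg. Two steps: reverse the string, then apply a Caesar shift of +11.
Reversing it on pwmzy: shift back: p−11=e, w−11=l, m−11=b, z−11=o, y−11=n → elbon; then reverse → noble.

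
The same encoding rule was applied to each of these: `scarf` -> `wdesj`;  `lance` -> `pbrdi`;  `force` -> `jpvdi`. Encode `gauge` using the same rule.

It's a Vigenère-style cipher with numeric key [4,1]: position i shifts by key[i mod 2].
For gauge: g+4=k, a+1=b, u+4=y, g+1=h, e+4=i.

kbyhi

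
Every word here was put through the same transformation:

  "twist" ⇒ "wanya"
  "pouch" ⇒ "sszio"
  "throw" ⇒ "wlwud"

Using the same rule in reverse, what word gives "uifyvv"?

reason

The shift increases by 1 at each position, starting from +3: 3, 4, 5, ….
Undoing it on uifyvv: u−3=r, i−4=e, f−5=a, y−6=s, v−7=o, v−8=n.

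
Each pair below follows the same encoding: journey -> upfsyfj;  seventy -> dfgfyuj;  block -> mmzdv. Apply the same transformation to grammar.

rslnxbc

Shifts by position in journey: pos 0: j→u (+11), pos 1: o→p (+1), pos 2: u→f (+11), pos 3: r→s (+1) — repeating every 2. It's a Vigenère-style cipher with numeric key [11,1]: position i shifts by key[i mod 2].
Applying it to grammar: g+11=r, r+1=s, a+11=l, m+1=n, m+11=x, a+1=b, r+11=c.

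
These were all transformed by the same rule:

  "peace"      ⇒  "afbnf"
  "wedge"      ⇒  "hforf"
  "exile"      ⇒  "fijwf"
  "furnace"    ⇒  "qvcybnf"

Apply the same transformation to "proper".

The shift depends on letter class: consonant p→a is +11, but vowel e→f is +1. Two shifts are in play — +1 for a/e/i/o/u, +11 for every other letter.
For proper: p(cons)+11=a, r(cons)+11=c, o(vowel)+1=p, p(cons)+11=a, e(vowel)+1=f, r(cons)+11=c.

acpafc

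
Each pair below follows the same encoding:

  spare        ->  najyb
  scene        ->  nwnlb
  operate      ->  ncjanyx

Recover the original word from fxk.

Two steps: reverse the string, then apply a Caesar shift of +9.
Reversing it on fxk: shift back: f−9=w, x−9=o, k−9=b → wob; then reverse → bow.

bow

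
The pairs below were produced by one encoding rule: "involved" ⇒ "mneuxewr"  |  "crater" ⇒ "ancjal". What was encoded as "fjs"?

jaw

The output letters match the input read backwards, each shifted +9: involved reversed is devlovni. The word is reversed, then every letter is shifted forward by 9.
Reversing it on fjs: shift back: f−9=w, j−9=a, s−9=j → waj; then reverse → jaw.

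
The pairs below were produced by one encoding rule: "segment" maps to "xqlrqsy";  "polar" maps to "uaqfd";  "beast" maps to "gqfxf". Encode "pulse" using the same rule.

ugqxq

Shifts by position in segment: pos 0: s→x (+5), pos 1: e→q (+12), pos 2: g→l (+5), pos 3: m→r (+5), pos 4: e→q (+12), pos 5: n→s (+5) — repeating every 3. It's a Vigenère-style cipher with numeric key [5,12,5]: position i shifts by key[i mod 3].
Applying it to pulse: p+5=u, u+12=g, l+5=q, s+5=x, e+12=q.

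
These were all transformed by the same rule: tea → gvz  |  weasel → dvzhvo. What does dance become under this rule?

wzmxv

Each pair mirrors across the alphabet (t↔g, e↔v, a↔z): positions sum to 25. Letters are reflected about the middle of the alphabet (position → 25−position): Atbash.
On dance: d↔w, a↔z, n↔m, c↔x, e↔v.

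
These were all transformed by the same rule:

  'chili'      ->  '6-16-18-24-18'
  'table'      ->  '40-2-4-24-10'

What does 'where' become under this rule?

c(#3)→6 and h(#8)→16: differences scale by 2, so n = 2·pos + 0. Each letter becomes 2×(its alphabet position, a=1..z=26).
For where: w=23→46, h=8→16, e=5→10, r=18→36, e=5→10.

46-16-10-36-10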